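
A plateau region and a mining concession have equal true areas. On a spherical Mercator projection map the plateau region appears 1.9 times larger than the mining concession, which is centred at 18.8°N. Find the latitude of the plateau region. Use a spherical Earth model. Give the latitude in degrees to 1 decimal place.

For equal true areas on Mercator, apparent areas scale as sec²φ, so the ratio is cos²φ₂ / cos²φ₁.
cos²φ₂ / cos²φ₁ = 1.9  ⇒  cos φ₁ = cos 18.8° / √1.9 = 0.9466/1.378 = 0.6868.
φ₁ = arccos(0.6868) ≈ 46.6°.

46.6°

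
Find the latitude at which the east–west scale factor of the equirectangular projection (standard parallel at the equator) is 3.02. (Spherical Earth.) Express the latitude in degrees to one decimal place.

70.7°

Plate carrée: h = 1, k = sec φ along parallels.
sec φ = 3.02  ⇒  cos φ = 0.3311  ⇒  φ ≈ 70.7°.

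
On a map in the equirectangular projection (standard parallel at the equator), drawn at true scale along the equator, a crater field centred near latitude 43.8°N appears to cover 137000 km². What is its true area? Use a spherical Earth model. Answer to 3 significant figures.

98900 km²

Plate carrée maps x = Rλ, y = Rφ. The meridian scale is h = 1 and the parallel scale is k = 1/cos φ = sec φ.
Areal scale = h·k = 1 × sec φ; at 43.8°, h = 1.000, k = 1.386, so h·k = 1.386.
True area = apparent / (areal scale) = 137000 / 1.386 ≈ 98900 km².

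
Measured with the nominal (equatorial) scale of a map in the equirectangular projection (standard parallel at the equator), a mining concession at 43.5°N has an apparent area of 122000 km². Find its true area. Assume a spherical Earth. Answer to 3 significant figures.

In the plate carrée (x = Rλ, y = Rφ), meridians are true-scale (h = 1) and parallels are stretched by k = sec φ.
Areal scale = h·k = 1 × sec φ; at 43.5°, h = 1.000, k = 1.379, so h·k = 1.379.
True area = apparent / (areal scale) = 122000 / 1.379 ≈ 88500 km².

88500 km²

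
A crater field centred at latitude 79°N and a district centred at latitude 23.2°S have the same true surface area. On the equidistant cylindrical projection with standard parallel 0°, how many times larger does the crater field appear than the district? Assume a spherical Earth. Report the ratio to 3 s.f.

In the plate carrée (x = Rλ, y = Rφ), meridians are true-scale (h = 1) and parallels are stretched by k = sec φ.
Areal scale at 79°: h·k = 1.000 × 5.241 = 5.241.
Areal scale at 23.2°: h·k = 1.000 × 1.088 = 1.088.
Ratio = 5.241/1.088 ≈ 4.82.

4.82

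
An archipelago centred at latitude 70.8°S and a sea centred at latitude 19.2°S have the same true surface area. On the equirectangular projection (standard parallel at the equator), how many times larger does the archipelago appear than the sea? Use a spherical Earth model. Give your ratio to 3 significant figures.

2.87

Plate carrée maps x = Rλ, y = Rφ. The meridian scale is h = 1 and the parallel scale is k = 1/cos φ = sec φ.
Areal scale at 70.8°: h·k = 1.000 × 3.041 = 3.041.
Areal scale at 19.2°: h·k = 1.000 × 1.059 = 1.059.
Ratio = 3.041/1.059 ≈ 2.87.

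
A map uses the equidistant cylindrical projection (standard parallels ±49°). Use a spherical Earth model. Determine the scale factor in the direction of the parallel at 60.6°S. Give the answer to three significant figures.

The equidistant cylindrical projection with φ₀ = 49° has h = 1 (meridians true) and k = cos φ₀ / cos φ along parallels.
k = cos 49° / cos 60.6° = 0.6561/0.4909 = 1.336.

1.34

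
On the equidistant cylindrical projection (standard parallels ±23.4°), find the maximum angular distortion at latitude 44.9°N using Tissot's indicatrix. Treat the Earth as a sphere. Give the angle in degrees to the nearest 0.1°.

14.8°

With standard parallel φ₀ = 23.4°, the equirectangular projection gives x = Rλ cos φ₀, y = Rφ, so h = 1 and k = cos 23.4° / cos φ.
At 44.9°: h = 1.000, k = 1.296; principal scales a = 1.296, b = 1.000.
sin(ω/2) = (a − b)/(a + b) = 0.2956/2.296 = 0.1288, so ω = 2 arcsin(0.1288) ≈ 14.8°.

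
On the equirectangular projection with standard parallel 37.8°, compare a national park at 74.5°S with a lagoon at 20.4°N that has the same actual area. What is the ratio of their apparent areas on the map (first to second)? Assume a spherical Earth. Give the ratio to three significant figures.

In the equirectangular projection with standard parallel φ₀ = 37.8° (x = Rλ cos φ₀, y = Rφ), meridians are true-scale (h = 1) and the parallel scale is k = cos φ₀ / cos φ.
Areal scale at 74.5°: h·k = 1.000 × 2.957 = 2.957.
Areal scale at 20.4°: h·k = 1.000 × 0.8430 = 0.8430.
Ratio = 2.957/0.8430 ≈ 3.51.

3.51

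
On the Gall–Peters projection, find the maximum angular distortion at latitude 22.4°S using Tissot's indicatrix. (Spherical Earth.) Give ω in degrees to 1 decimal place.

30.4°

Gall–Peters is a cylindrical equal-area projection with standard parallels at ±45°. A cylindrical equal-area projection with standard parallel φ₀ has meridian scale h = cos φ / cos φ₀ and parallel scale k = cos φ₀ / cos φ (so areas are preserved, h·k = 1).
At 22.4°: h = 1.308, k = 0.7648; principal scales a = 1.308, b = 0.7648.
sin(ω/2) = (a − b)/(a + b) = 0.5427/2.072 = 0.2619, so ω = 2 arcsin(0.2619) ≈ 30.4°.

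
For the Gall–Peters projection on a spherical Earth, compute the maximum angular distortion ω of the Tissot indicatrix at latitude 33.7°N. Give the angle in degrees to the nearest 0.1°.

The Gall–Peters projection is cylindrical equal-area with φ₀ = 45°. Cylindrical equal-area (φ₀ = 45°): h = cos φ / cos 45° along meridians, k = cos 45° / cos φ along parallels; h·k = 1.
At 33.7°: h = 1.177, k = 0.8499; principal scales a = 1.177, b = 0.8499.
sin(ω/2) = (a − b)/(a + b) = 0.3266/2.026 = 0.1612, so ω = 2 arcsin(0.1612) ≈ 18.6°.

18.6°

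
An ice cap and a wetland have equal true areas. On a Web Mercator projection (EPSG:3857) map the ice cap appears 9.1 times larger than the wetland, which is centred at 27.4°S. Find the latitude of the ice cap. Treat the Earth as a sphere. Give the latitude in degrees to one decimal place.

72.9°

On Mercator, (apparent₁)/(apparent₂) = sec²φ₁ / sec²φ₂ when true areas are equal.
cos²φ₂ / cos²φ₁ = 9.1  ⇒  cos φ₁ = cos 27.4° / √9.1 = 0.8878/3.017 = 0.2943.
φ₁ = arccos(0.2943) ≈ 72.9°.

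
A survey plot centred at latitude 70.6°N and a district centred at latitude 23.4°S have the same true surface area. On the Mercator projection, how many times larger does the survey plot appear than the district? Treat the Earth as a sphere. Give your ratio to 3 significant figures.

7.63

Mercator areal scale is sec²φ.
At 70.6°: sec²(70.6°) = 1/0.3322² = 9.064.
At 23.4°: sec²(23.4°) = 1/0.9178² = 1.187.
Ratio = 9.064/1.187 = cos²(23.4°)/cos²(70.6°) ≈ 7.63.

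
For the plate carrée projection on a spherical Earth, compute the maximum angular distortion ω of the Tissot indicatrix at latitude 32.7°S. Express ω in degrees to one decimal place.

For the equirectangular projection with φ₀ = 0 (plate carrée), h = 1 along meridians and k = sec φ along parallels.
At 32.7°: h = 1.000, k = 1.188; principal scales a = 1.188, b = 1.000.
sin(ω/2) = (a − b)/(a + b) = 0.1883/2.188 = 0.08606, so ω = 2 arcsin(0.08606) ≈ 9.9°.

9.9°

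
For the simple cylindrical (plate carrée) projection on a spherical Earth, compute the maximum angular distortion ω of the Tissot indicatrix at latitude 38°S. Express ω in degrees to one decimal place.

13.6°

In the plate carrée (x = Rλ, y = Rφ), meridians are true-scale (h = 1) and parallels are stretched by k = sec φ.
At 38°: h = 1.000, k = 1.269; principal scales a = 1.269, b = 1.000.
sin(ω/2) = (a − b)/(a + b) = 0.2690/2.269 = 0.1186, so ω = 2 arcsin(0.1186) ≈ 13.6°.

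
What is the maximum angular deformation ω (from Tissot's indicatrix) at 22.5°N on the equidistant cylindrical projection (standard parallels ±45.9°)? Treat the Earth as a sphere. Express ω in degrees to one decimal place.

16.2°

With standard parallel φ₀ = 45.9°, the equirectangular projection gives x = Rλ cos φ₀, y = Rφ, so h = 1 and k = cos 45.9° / cos φ.
At 22.5°: h = 1.000, k = 0.7533; principal scales a = 1.000, b = 0.7533.
sin(ω/2) = (a − b)/(a + b) = 0.2467/1.753 = 0.1407, so ω = 2 arcsin(0.1407) ≈ 16.2°.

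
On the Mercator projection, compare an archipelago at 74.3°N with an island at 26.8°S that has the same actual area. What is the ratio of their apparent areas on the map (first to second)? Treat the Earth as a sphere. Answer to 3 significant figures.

10.9

On Mercator, area is exaggerated by sec²φ = 1/cos²φ.
At 74.3°: sec²(74.3°) = 1/0.2706² = 13.66.
At 26.8°: sec²(26.8°) = 1/0.8926² = 1.255.
Ratio = 13.66/1.255 = cos²(26.8°)/cos²(74.3°) ≈ 10.9.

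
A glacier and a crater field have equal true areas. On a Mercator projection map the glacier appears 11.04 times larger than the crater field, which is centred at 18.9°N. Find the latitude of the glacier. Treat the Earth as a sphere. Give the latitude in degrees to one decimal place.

73.5°

For equal true areas on Mercator, apparent areas scale as sec²φ, so the ratio is cos²φ₂ / cos²φ₁.
cos²φ₂ / cos²φ₁ = 11.04  ⇒  cos φ₁ = cos 18.9° / √11.04 = 0.9461/3.323 = 0.2847.
φ₁ = arccos(0.2847) ≈ 73.5°.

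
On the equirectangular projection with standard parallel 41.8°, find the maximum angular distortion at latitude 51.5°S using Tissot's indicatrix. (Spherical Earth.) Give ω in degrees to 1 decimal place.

In the equirectangular projection with standard parallel φ₀ = 41.8° (x = Rλ cos φ₀, y = Rφ), meridians are true-scale (h = 1) and the parallel scale is k = cos φ₀ / cos φ.
At 51.5°: h = 1.000, k = 1.198; principal scales a = 1.198, b = 1.000.
sin(ω/2) = (a − b)/(a + b) = 0.1975/2.198 = 0.08988, so ω = 2 arcsin(0.08988) ≈ 10.3°.

10.3°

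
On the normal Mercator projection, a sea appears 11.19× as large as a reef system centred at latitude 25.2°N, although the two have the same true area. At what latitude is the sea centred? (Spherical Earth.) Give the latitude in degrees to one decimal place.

For equal true areas on Mercator, apparent areas scale as sec²φ, so the ratio is cos²φ₂ / cos²φ₁.
cos²φ₂ / cos²φ₁ = 11.19  ⇒  cos φ₁ = cos 25.2° / √11.19 = 0.9048/3.345 = 0.2705.
φ₁ = arccos(0.2705) ≈ 74.3°.

74.3°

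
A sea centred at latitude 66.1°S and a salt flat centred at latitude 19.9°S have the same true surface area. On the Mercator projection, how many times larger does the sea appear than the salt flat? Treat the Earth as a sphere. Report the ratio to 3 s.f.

5.39

Mercator is conformal with k = sec φ, so areal scale = k² = sec²φ.
At 66.1°: sec²(66.1°) = 1/0.4051² = 6.092.
At 19.9°: sec²(19.9°) = 1/0.9403² = 1.131.
Ratio = 6.092/1.131 = cos²(19.9°)/cos²(66.1°) ≈ 5.39.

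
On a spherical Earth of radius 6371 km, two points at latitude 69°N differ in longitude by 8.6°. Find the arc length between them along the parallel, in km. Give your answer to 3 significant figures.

343 km

Arc length along a parallel = R cos φ · Δλ (with Δλ in radians).
= 6371 × cos 69° × (8.6° × π/180) = 6371 × 0.3584 × 0.1501 ≈ 343 km.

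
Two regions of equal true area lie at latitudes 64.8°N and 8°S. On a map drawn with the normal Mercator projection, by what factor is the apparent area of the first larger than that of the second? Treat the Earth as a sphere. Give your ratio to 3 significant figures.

Mercator areal scale is sec²φ.
At 64.8°: sec²(64.8°) = 1/0.4258² = 5.516.
At 8°: sec²(8°) = 1/0.9903² = 1.020.
Ratio = 5.516/1.020 = cos²(8°)/cos²(64.8°) ≈ 5.41.

5.41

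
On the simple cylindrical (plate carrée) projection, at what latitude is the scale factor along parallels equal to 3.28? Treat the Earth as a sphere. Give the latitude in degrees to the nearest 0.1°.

72.2°

Plate carrée: h = 1, k = sec φ along parallels.
sec φ = 3.28  ⇒  cos φ = 0.3049  ⇒  φ ≈ 72.2°.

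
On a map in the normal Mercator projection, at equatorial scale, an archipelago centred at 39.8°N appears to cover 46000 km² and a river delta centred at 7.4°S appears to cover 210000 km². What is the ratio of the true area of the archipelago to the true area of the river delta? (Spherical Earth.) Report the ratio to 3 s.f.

Since Mercator area scale is 1/cos²φ, the true area equals the apparent area multiplied by cos²φ.
True area of archipelago: 46000 × cos²(39.8°) = 46000 × 0.5903 = 27150 km².
True area of river delta: 210000 × cos²(7.4°) = 210000 × 0.9834 = 206500 km².
Ratio = 27150 / 206500 ≈ 0.131.

0.131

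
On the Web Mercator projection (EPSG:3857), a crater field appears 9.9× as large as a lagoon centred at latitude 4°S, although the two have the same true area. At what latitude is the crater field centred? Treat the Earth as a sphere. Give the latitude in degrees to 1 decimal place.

71.5°

Mercator areal scale is sec²φ, so apparent-area ratio = sec²φ₁ / sec²φ₂ = cos²φ₂ / cos²φ₁.
cos²φ₂ / cos²φ₁ = 9.9  ⇒  cos φ₁ = cos 4° / √9.9 = 0.9976/3.146 = 0.3170.
φ₁ = arccos(0.3170) ≈ 71.5°.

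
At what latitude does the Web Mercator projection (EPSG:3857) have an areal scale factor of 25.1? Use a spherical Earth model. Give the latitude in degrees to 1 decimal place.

78.5°

Mercator areal scale is sec²φ.
sec²φ = 25.1  ⇒  cos²φ = 0.03984  ⇒  cos φ = 0.1996.
φ = arccos(0.1996) ≈ 78.5°.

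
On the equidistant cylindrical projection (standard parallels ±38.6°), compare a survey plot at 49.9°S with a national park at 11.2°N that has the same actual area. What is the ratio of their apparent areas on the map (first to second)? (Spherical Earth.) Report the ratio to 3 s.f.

1.52

The equidistant cylindrical projection with φ₀ = 38.6° has h = 1 (meridians true) and k = cos φ₀ / cos φ along parallels.
Areal scale at 49.9°: h·k = 1.000 × 1.213 = 1.213.
Areal scale at 11.2°: h·k = 1.000 × 0.7967 = 0.7967.
Ratio = 1.213/0.7967 ≈ 1.52.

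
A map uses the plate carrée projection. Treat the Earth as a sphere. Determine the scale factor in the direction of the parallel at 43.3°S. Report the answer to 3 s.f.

1.37

For the equirectangular projection with φ₀ = 0 (plate carrée), h = 1 along meridians and k = sec φ along parallels.
k = 1/cos 43.3° = 1/0.7278 = 1.374.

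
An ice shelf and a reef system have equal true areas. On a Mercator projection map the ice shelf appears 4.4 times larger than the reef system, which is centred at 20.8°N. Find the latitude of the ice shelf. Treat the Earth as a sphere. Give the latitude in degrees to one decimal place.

63.5°

Mercator areal scale is sec²φ, so apparent-area ratio = sec²φ₁ / sec²φ₂ = cos²φ₂ / cos²φ₁.
cos²φ₂ / cos²φ₁ = 4.4  ⇒  cos φ₁ = cos 20.8° / √4.4 = 0.9348/2.098 = 0.4457.
φ₁ = arccos(0.4457) ≈ 63.5°.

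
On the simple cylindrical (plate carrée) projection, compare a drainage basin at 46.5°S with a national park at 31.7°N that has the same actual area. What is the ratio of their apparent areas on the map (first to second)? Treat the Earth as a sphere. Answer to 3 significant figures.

1.24

Plate carrée maps x = Rλ, y = Rφ. The meridian scale is h = 1 and the parallel scale is k = 1/cos φ = sec φ.
Areal scale at 46.5°: h·k = 1.000 × 1.453 = 1.453.
Areal scale at 31.7°: h·k = 1.000 × 1.175 = 1.175.
Ratio = 1.453/1.175 ≈ 1.24.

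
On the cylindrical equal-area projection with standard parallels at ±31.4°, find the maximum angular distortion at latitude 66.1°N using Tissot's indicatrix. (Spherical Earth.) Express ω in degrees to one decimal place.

78.4°

A cylindrical equal-area projection with standard parallel φ₀ has meridian scale h = cos φ / cos φ₀ and parallel scale k = cos φ₀ / cos φ (so areas are preserved, h·k = 1).
At 66.1°: h = 0.4747, k = 2.107; principal scales a = 2.107, b = 0.4747.
sin(ω/2) = (a − b)/(a + b) = 1.632/2.581 = 0.6323, so ω = 2 arcsin(0.6323) ≈ 78.4°.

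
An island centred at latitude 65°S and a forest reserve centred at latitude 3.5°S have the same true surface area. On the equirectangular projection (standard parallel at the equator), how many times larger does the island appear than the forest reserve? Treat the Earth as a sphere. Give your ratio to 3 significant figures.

2.36

Plate carrée maps x = Rλ, y = Rφ. The meridian scale is h = 1 and the parallel scale is k = 1/cos φ = sec φ.
Areal scale at 65°: h·k = 1.000 × 2.366 = 2.366.
Areal scale at 3.5°: h·k = 1.000 × 1.002 = 1.002.
Ratio = 2.366/1.002 ≈ 2.36.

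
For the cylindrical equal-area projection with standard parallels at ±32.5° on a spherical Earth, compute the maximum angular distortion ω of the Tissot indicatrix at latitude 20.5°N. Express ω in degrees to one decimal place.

12.0°

Cylindrical equal-area (φ₀ = 32.5°): h = cos φ / cos 32.5° along meridians, k = cos 32.5° / cos φ along parallels; h·k = 1.
At 20.5°: h = 1.111, k = 0.9004; principal scales a = 1.111, b = 0.9004.
sin(ω/2) = (a − b)/(a + b) = 0.2102/2.011 = 0.1045, so ω = 2 arcsin(0.1045) ≈ 12.0°.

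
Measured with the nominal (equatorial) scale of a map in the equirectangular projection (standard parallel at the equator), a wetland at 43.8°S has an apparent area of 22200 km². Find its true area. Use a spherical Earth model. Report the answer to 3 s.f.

Plate carrée maps x = Rλ, y = Rφ. The meridian scale is h = 1 and the parallel scale is k = 1/cos φ = sec φ.
Areal scale = h·k = 1 × sec φ; at 43.8°, h = 1.000, k = 1.386, so h·k = 1.386.
True area = apparent / (areal scale) = 22200 / 1.386 ≈ 16000 km².

16000 km²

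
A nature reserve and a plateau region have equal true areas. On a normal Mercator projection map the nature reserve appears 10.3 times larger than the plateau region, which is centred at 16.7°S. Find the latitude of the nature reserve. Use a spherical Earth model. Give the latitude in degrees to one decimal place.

For equal true areas on Mercator, apparent areas scale as sec²φ, so the ratio is cos²φ₂ / cos²φ₁.
cos²φ₂ / cos²φ₁ = 10.3  ⇒  cos φ₁ = cos 16.7° / √10.3 = 0.9578/3.209 = 0.2984.
φ₁ = arccos(0.2984) ≈ 72.6°.

72.6°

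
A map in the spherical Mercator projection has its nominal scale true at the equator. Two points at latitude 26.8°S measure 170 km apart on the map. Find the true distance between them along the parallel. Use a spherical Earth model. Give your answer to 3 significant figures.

152 km

The Mercator projection is conformal; its linear scale factor is the same in every direction and equals sec φ = 1/cos φ.
Along the parallel at 26.8°, map distances are exaggerated by k = sec 26.8° = 1.120.
True distance = 170 / 1.120 = 170 × cos 26.8° ≈ 152 km.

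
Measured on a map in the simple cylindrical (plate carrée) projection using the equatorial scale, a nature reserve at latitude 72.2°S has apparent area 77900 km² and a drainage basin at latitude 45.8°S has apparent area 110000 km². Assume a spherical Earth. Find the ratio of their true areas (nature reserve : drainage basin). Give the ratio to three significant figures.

Plate carrée has h = 1 and k = sec φ, giving areal scale sec φ; true area = (apparent area) · cos φ.
True area of nature reserve: 77900 × cos(72.2°) = 77900 × 0.3057 = 23810 km².
True area of drainage basin: 110000 × cos(45.8°) = 110000 × 0.6972 = 76690 km².
Ratio = 23810 / 76690 ≈ 0.311.

0.311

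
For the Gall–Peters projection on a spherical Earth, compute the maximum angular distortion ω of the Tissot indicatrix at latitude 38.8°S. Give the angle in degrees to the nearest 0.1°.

11.1°

Gall–Peters is a cylindrical equal-area projection with standard parallels at ±45°. Cylindrical equal-area (φ₀ = 45°): h = cos φ / cos 45° along meridians, k = cos 45° / cos φ along parallels; h·k = 1.
At 38.8°: h = 1.102, k = 0.9073; principal scales a = 1.102, b = 0.9073.
sin(ω/2) = (a − b)/(a + b) = 0.1948/2.009 = 0.09696, so ω = 2 arcsin(0.09696) ≈ 11.1°.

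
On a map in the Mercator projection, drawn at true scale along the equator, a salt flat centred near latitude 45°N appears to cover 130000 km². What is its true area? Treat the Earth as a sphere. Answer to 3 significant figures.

Mercator is conformal, so the point scale is isotropic: h = k = sec φ = 1/cos φ.
Areal scale = k² = sec²φ = 1/cos²(45°) = 1/0.7071² = 2.000.
True area = apparent / (areal scale) = 130000 / 2.000 ≈ 65000 km².

65000 km²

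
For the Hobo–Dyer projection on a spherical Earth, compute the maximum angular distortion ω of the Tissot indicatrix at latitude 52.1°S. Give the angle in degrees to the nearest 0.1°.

Hobo–Dyer is a cylindrical equal-area projection with standard parallels at ±37.5°. Cylindrical equal-area (φ₀ = 37.5°): h = cos φ / cos 37.5° along meridians, k = cos 37.5° / cos φ along parallels; h·k = 1.
At 52.1°: h = 0.7743, k = 1.292; principal scales a = 1.292, b = 0.7743.
sin(ω/2) = (a − b)/(a + b) = 0.5172/2.066 = 0.2504, so ω = 2 arcsin(0.2504) ≈ 29.0°.

29.0°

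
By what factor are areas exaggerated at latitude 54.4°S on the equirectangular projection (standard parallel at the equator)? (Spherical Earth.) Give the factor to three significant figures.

1.72

In the plate carrée (x = Rλ, y = Rφ), meridians are true-scale (h = 1) and parallels are stretched by k = sec φ.
Areal scale = h·k = 1 × sec φ; at 54.4°, h = 1.000, k = 1.718, so h·k = 1.718.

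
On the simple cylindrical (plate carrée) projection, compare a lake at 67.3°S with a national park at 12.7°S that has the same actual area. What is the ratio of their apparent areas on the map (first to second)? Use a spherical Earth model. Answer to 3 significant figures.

Plate carrée maps x = Rλ, y = Rφ. The meridian scale is h = 1 and the parallel scale is k = 1/cos φ = sec φ.
Areal scale at 67.3°: h·k = 1.000 × 2.591 = 2.591.
Areal scale at 12.7°: h·k = 1.000 × 1.025 = 1.025.
Ratio = 2.591/1.025 ≈ 2.53.

2.53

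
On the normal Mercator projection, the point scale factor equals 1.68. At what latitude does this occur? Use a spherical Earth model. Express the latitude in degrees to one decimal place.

Mercator scale is k = sec φ = 1/cos φ.
1/cos φ = 1.68  ⇒  cos φ = 0.5952  ⇒  φ = arccos(0.5952) ≈ 53.5°.

53.5°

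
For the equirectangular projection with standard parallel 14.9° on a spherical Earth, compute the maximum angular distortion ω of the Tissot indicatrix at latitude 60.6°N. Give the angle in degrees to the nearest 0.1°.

The equidistant cylindrical projection with φ₀ = 14.9° has h = 1 (meridians true) and k = cos φ₀ / cos φ along parallels.
At 60.6°: h = 1.000, k = 1.969; principal scales a = 1.969, b = 1.000.
sin(ω/2) = (a − b)/(a + b) = 0.9686/2.969 = 0.3263, so ω = 2 arcsin(0.3263) ≈ 38.1°.

38.1°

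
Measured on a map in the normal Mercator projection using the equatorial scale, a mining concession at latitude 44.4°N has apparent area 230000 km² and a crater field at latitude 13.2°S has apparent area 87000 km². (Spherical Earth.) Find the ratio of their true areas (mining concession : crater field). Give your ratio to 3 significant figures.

Mercator's areal exaggeration is sec²φ; hence true area = (apparent area) · cos²φ.
True area of mining concession: 230000 × cos²(44.4°) = 230000 × 0.5105 = 117400 km².
True area of crater field: 87000 × cos²(13.2°) = 87000 × 0.9479 = 82460 km².
Ratio = 117400 / 82460 ≈ 1.42.

1.42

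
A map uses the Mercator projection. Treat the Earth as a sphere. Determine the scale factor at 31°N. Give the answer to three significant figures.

1.17

For Mercator, h = k = sec φ (a conformal cylindrical projection has a single point scale, 1/cos φ).
k = 1/cos 31° = 1/0.8572 = 1.167.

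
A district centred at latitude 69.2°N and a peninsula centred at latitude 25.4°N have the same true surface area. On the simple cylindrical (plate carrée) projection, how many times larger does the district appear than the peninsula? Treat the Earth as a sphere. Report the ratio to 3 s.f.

2.54

In the plate carrée (x = Rλ, y = Rφ), meridians are true-scale (h = 1) and parallels are stretched by k = sec φ.
Areal scale at 69.2°: h·k = 1.000 × 2.816 = 2.816.
Areal scale at 25.4°: h·k = 1.000 × 1.107 = 1.107.
Ratio = 2.816/1.107 ≈ 2.54.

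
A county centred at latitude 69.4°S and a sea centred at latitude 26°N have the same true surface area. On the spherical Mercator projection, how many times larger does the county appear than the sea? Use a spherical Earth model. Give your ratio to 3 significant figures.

6.53

Mercator areal scale is sec²φ.
At 69.4°: sec²(69.4°) = 1/0.3518² = 8.078.
At 26°: sec²(26°) = 1/0.8988² = 1.238.
Ratio = 8.078/1.238 = cos²(26°)/cos²(69.4°) ≈ 6.53.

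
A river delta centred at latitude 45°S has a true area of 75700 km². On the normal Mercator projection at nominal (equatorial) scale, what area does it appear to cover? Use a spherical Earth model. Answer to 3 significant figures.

The Mercator projection is conformal; its linear scale factor is the same in every direction and equals sec φ = 1/cos φ.
Areal scale = k² = sec²φ = 1/cos²(45°) = 1/0.7071² = 2.000.
Apparent area = 75700 × 2.000 ≈ 151000 km².

151000 km²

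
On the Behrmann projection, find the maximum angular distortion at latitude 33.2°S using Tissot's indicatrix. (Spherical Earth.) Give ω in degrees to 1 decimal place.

The Behrmann projection is cylindrical equal-area with φ₀ = 30°. For cylindrical equal-area with standard parallel φ₀, h = cos φ / cos φ₀ and k = cos φ₀ / cos φ, so h·k = 1.
At 33.2°: h = 0.9662, k = 1.035; principal scales a = 1.035, b = 0.9662.
sin(ω/2) = (a − b)/(a + b) = 0.06876/2.001 = 0.03436, so ω = 2 arcsin(0.03436) ≈ 3.9°.

3.9°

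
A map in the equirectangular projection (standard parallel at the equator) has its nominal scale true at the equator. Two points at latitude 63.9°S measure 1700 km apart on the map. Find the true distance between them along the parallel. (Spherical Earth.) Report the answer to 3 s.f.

In the plate carrée (x = Rλ, y = Rφ), meridians are true-scale (h = 1) and parallels are stretched by k = sec φ.
Along the parallel at 63.9°, map distances are exaggerated by k = sec 63.9° = 2.273.
True distance = 1700 / 2.273 = 1700 × cos 63.9° ≈ 748 km.

748 km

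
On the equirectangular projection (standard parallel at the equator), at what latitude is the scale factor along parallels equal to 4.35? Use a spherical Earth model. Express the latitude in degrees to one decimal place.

76.7°

Plate carrée: h = 1, k = sec φ along parallels.
sec φ = 4.35  ⇒  cos φ = 0.2299  ⇒  φ ≈ 76.7°.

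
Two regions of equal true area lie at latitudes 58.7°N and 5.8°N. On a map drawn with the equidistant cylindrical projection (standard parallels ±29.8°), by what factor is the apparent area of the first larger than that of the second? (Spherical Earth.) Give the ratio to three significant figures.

In the equirectangular projection with standard parallel φ₀ = 29.8° (x = Rλ cos φ₀, y = Rφ), meridians are true-scale (h = 1) and the parallel scale is k = cos φ₀ / cos φ.
Areal scale at 58.7°: h·k = 1.000 × 1.670 = 1.670.
Areal scale at 5.8°: h·k = 1.000 × 0.8722 = 0.8722.
Ratio = 1.670/0.8722 ≈ 1.92.

1.92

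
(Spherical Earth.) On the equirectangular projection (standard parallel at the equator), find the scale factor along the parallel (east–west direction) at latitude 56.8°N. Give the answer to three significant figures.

1.83

Plate carrée maps x = Rλ, y = Rφ. The meridian scale is h = 1 and the parallel scale is k = 1/cos φ = sec φ.
k = 1/cos 56.8° = 1/0.5476 = 1.826.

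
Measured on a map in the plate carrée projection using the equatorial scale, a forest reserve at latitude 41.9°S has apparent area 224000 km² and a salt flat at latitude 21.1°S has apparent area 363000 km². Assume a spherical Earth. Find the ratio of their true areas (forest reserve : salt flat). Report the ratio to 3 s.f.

Plate carrée has h = 1 and k = sec φ, giving areal scale sec φ; true area = (apparent area) · cos φ.
True area of forest reserve: 224000 × cos(41.9°) = 224000 × 0.7443 = 166700 km².
True area of salt flat: 363000 × cos(21.1°) = 363000 × 0.9330 = 338700 km².
Ratio = 166700 / 338700 ≈ 0.492.

0.492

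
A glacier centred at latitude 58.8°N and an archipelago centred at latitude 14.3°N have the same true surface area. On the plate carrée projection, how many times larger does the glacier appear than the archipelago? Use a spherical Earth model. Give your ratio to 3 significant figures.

Plate carrée maps x = Rλ, y = Rφ. The meridian scale is h = 1 and the parallel scale is k = 1/cos φ = sec φ.
Areal scale at 58.8°: h·k = 1.000 × 1.930 = 1.930.
Areal scale at 14.3°: h·k = 1.000 × 1.032 = 1.032.
Ratio = 1.930/1.032 ≈ 1.87.

1.87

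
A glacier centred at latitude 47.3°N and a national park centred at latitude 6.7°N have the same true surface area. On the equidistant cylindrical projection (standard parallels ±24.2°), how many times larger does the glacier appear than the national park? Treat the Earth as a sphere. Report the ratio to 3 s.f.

In the equirectangular projection with standard parallel φ₀ = 24.2° (x = Rλ cos φ₀, y = Rφ), meridians are true-scale (h = 1) and the parallel scale is k = cos φ₀ / cos φ.
Areal scale at 47.3°: h·k = 1.000 × 1.345 = 1.345.
Areal scale at 6.7°: h·k = 1.000 × 0.9184 = 0.9184.
Ratio = 1.345/0.9184 ≈ 1.46.

1.46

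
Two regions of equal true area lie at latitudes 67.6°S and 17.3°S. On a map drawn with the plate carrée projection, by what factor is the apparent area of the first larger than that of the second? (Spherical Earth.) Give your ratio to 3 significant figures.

2.51

In the plate carrée (x = Rλ, y = Rφ), meridians are true-scale (h = 1) and parallels are stretched by k = sec φ.
Areal scale at 67.6°: h·k = 1.000 × 2.624 = 2.624.
Areal scale at 17.3°: h·k = 1.000 × 1.047 = 1.047.
Ratio = 2.624/1.047 ≈ 2.51.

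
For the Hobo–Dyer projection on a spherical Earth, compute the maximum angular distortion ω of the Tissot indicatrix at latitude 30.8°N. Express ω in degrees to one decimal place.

Hobo–Dyer is a cylindrical equal-area projection with standard parallels at ±37.5°. A cylindrical equal-area projection with standard parallel φ₀ has meridian scale h = cos φ / cos φ₀ and parallel scale k = cos φ₀ / cos φ (so areas are preserved, h·k = 1).
At 30.8°: h = 1.083, k = 0.9236; principal scales a = 1.083, b = 0.9236.
sin(ω/2) = (a − b)/(a + b) = 0.1591/2.006 = 0.07929, so ω = 2 arcsin(0.07929) ≈ 9.1°.

9.1°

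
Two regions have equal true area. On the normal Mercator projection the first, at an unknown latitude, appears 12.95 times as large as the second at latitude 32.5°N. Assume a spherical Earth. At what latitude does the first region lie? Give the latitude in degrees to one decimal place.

76.4°

On Mercator, (apparent₁)/(apparent₂) = sec²φ₁ / sec²φ₂ when true areas are equal.
cos²φ₂ / cos²φ₁ = 12.95  ⇒  cos φ₁ = cos 32.5° / √12.95 = 0.8434/3.599 = 0.2344.
φ₁ = arccos(0.2344) ≈ 76.4°.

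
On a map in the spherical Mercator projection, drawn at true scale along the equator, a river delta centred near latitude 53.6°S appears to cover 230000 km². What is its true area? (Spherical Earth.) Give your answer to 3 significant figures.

The Mercator projection is conformal; its linear scale factor is the same in every direction and equals sec φ = 1/cos φ.
Areal scale = k² = sec²φ = 1/cos²(53.6°) = 1/0.5934² = 2.840.
True area = apparent / (areal scale) = 230000 / 2.840 ≈ 81000 km².

81000 km²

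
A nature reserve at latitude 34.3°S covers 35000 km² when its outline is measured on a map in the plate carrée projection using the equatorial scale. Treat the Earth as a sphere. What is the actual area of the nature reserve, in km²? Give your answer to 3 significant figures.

28900 km²

For the equirectangular projection with φ₀ = 0 (plate carrée), h = 1 along meridians and k = sec φ along parallels.
Areal scale = h·k = 1 × sec φ; at 34.3°, h = 1.000, k = 1.211, so h·k = 1.211.
True area = apparent / (areal scale) = 35000 / 1.211 ≈ 28900 km².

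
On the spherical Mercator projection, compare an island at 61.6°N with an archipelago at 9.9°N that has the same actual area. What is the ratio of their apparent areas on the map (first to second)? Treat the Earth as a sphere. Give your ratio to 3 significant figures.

4.29

Mercator is conformal with k = sec φ, so areal scale = k² = sec²φ.
At 61.6°: sec²(61.6°) = 1/0.4756² = 4.421.
At 9.9°: sec²(9.9°) = 1/0.9851² = 1.030.
Ratio = 4.421/1.030 = cos²(9.9°)/cos²(61.6°) ≈ 4.29.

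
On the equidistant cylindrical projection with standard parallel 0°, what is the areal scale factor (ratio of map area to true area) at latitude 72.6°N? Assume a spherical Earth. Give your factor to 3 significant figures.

Plate carrée maps x = Rλ, y = Rφ. The meridian scale is h = 1 and the parallel scale is k = 1/cos φ = sec φ.
Areal scale = h·k = 1 × sec φ; at 72.6°, h = 1.000, k = 3.344, so h·k = 3.344.

3.34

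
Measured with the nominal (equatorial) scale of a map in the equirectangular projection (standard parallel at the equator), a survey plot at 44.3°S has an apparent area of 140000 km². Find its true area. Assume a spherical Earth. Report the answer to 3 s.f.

100000 km²

In the plate carrée (x = Rλ, y = Rφ), meridians are true-scale (h = 1) and parallels are stretched by k = sec φ.
Areal scale = h·k = 1 × sec φ; at 44.3°, h = 1.000, k = 1.397, so h·k = 1.397.
True area = apparent / (areal scale) = 140000 / 1.397 ≈ 100000 km².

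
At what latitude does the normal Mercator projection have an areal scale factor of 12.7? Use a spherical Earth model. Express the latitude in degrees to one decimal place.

73.7°

Mercator areal scale is sec²φ.
sec²φ = 12.7  ⇒  cos²φ = 0.07874  ⇒  cos φ = 0.2806.
φ = arccos(0.2806) ≈ 73.7°.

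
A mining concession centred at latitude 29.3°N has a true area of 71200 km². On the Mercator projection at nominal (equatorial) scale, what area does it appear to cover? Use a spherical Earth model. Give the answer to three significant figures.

93600 km²

Mercator is conformal, so the point scale is isotropic: h = k = sec φ = 1/cos φ.
Areal scale = k² = sec²φ = 1/cos²(29.3°) = 1/0.8721² = 1.315.
Apparent area = 71200 × 1.315 ≈ 93600 km².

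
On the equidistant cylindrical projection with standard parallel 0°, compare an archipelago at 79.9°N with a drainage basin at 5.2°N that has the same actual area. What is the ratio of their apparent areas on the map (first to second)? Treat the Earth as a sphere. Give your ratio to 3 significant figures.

In the plate carrée (x = Rλ, y = Rφ), meridians are true-scale (h = 1) and parallels are stretched by k = sec φ.
Areal scale at 79.9°: h·k = 1.000 × 5.702 = 5.702.
Areal scale at 5.2°: h·k = 1.000 × 1.004 = 1.004.
Ratio = 5.702/1.004 ≈ 5.68.

5.68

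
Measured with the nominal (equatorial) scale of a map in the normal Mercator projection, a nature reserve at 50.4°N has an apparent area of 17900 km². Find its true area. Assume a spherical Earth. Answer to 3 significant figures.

The Mercator projection is conformal; its linear scale factor is the same in every direction and equals sec φ = 1/cos φ.
Areal scale = k² = sec²φ = 1/cos²(50.4°) = 1/0.6374² = 2.461.
True area = apparent / (areal scale) = 17900 / 2.461 ≈ 7270 km².

7270 km²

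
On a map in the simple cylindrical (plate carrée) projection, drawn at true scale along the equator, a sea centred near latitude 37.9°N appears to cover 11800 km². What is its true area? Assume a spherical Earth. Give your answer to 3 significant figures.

For the equirectangular projection with φ₀ = 0 (plate carrée), h = 1 along meridians and k = sec φ along parallels.
Areal scale = h·k = 1 × sec φ; at 37.9°, h = 1.000, k = 1.267, so h·k = 1.267.
True area = apparent / (areal scale) = 11800 / 1.267 ≈ 9310 km².

9310 km²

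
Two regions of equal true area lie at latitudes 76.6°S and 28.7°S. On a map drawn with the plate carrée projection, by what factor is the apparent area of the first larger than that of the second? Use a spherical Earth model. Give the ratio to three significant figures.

In the plate carrée (x = Rλ, y = Rφ), meridians are true-scale (h = 1) and parallels are stretched by k = sec φ.
Areal scale at 76.6°: h·k = 1.000 × 4.315 = 4.315.
Areal scale at 28.7°: h·k = 1.000 × 1.140 = 1.140.
Ratio = 4.315/1.140 ≈ 3.78.

3.78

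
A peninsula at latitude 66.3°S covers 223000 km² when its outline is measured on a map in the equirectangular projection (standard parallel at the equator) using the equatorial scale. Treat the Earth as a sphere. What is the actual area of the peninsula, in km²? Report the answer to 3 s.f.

89600 km²

For the equirectangular projection with φ₀ = 0 (plate carrée), h = 1 along meridians and k = sec φ along parallels.
Areal scale = h·k = 1 × sec φ; at 66.3°, h = 1.000, k = 2.488, so h·k = 2.488.
True area = apparent / (areal scale) = 223000 / 2.488 ≈ 89600 km².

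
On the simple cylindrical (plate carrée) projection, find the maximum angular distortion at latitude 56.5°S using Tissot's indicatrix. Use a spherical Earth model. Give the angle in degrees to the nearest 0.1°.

33.6°

Plate carrée maps x = Rλ, y = Rφ. The meridian scale is h = 1 and the parallel scale is k = 1/cos φ = sec φ.
At 56.5°: h = 1.000, k = 1.812; principal scales a = 1.812, b = 1.000.
sin(ω/2) = (a − b)/(a + b) = 0.8118/2.812 = 0.2887, so ω = 2 arcsin(0.2887) ≈ 33.6°.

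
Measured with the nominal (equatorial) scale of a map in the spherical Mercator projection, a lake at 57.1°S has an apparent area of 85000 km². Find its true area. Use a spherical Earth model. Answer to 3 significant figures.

25100 km²

The Mercator projection is conformal; its linear scale factor is the same in every direction and equals sec φ = 1/cos φ.
Areal scale = k² = sec²φ = 1/cos²(57.1°) = 1/0.5432² = 3.389.
True area = apparent / (areal scale) = 85000 / 3.389 ≈ 25100 km².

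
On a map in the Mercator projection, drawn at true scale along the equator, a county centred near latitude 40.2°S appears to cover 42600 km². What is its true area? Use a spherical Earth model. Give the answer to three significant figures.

24900 km²

Mercator is conformal, so the point scale is isotropic: h = k = sec φ = 1/cos φ.
Areal scale = k² = sec²φ = 1/cos²(40.2°) = 1/0.7638² = 1.714.
True area = apparent / (areal scale) = 42600 / 1.714 ≈ 24900 km².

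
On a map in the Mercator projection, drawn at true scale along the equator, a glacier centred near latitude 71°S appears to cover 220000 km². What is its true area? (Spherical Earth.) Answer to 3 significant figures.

23300 km²

Mercator is conformal, so the point scale is isotropic: h = k = sec φ = 1/cos φ.
Areal scale = k² = sec²φ = 1/cos²(71°) = 1/0.3256² = 9.434.
True area = apparent / (areal scale) = 220000 / 9.434 ≈ 23300 km².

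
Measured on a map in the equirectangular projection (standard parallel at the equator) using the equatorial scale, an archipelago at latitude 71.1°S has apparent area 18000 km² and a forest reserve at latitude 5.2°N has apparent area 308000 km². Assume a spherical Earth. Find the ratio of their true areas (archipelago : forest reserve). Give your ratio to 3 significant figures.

On the plate carrée, areal scale = h·k = 1 × sec φ, so true area = apparent × cos φ.
True area of archipelago: 18000 × cos(71.1°) = 18000 × 0.3239 = 5831 km².
True area of forest reserve: 308000 × cos(5.2°) = 308000 × 0.9959 = 306700 km².
Ratio = 5831 / 306700 ≈ 0.0190.

0.0190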